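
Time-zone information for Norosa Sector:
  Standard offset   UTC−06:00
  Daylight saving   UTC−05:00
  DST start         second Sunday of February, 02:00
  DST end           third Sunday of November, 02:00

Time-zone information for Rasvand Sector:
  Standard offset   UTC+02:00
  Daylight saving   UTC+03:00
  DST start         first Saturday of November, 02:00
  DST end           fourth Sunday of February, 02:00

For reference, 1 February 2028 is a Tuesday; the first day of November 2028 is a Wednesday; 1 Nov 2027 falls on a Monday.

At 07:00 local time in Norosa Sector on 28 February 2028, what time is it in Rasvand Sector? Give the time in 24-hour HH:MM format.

1 February 2028 is a Tuesday, so the first Sunday is February 6 and the second is February 13.
1 November 2028 is a Wednesday, so the first Sunday is November 5 and the third is November 19.
28 February 2028 falls between 13 February and 19 November, so daylight saving is in effect and Norosa Sector is at UTC−05:00.
07:00 Norosa Sector + 5h = 12:00 UTC.
1 November 2027 is a Monday, so the first Saturday is November 6.
1 February 2028 is a Tuesday, so the first Sunday is February 6 and the fourth is February 27.
At the standard offset (UTC+02:00), 12:00 UTC + 2h = 14:00 Rasvand Sector standard time.
The standard-time date in Rasvand Sector, 28 February 2028, is outside the daylight-saving period (6 November 2027 – 27 February 2028), so Rasvand Sector is on standard time, UTC+02:00.
12:00 UTC + 2h = 14:00 Rasvand Sector.

14:00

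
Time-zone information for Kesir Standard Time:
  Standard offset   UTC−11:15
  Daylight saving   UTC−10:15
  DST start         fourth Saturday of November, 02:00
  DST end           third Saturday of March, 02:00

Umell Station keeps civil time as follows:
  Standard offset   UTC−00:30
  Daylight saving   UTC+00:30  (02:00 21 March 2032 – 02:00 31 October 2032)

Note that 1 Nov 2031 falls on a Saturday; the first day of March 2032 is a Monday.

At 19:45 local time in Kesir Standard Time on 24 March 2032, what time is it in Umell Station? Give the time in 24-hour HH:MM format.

1 November 2031 is a Saturday, so the first Saturday is November 1 and the fourth is November 22.
1 March 2032 is a Monday, so the first Saturday is March 6 and the third is March 20.
24 March 2032 is outside the daylight-saving period (22 November 2031 – 20 March 2032), so Kesir Standard Time is on standard time, UTC−11:15.
19:45 Kesir Standard Time + 11h15m = 07:00 UTC (rolling into the next day, 25 March 2032).
At the standard offset (UTC−00:30), 07:00 UTC − 0h30m = 06:30 Umell Station standard time.
Daylight saving runs 21 March – 31 October; the standard-time date in Umell Station, 25 March 2032, is inside that window, so Umell Station is at UTC+00:30.
07:00 UTC + 0h30m = 07:30 Umell Station.

07:30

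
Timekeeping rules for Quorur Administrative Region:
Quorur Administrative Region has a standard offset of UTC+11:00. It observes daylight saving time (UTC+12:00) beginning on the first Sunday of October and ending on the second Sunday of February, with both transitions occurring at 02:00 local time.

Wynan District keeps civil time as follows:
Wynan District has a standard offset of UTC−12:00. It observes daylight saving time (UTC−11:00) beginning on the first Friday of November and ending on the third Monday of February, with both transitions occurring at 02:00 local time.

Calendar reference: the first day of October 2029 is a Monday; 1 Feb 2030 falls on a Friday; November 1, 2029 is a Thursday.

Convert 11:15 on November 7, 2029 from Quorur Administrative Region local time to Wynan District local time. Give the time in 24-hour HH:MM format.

12:15

1 October 2029 is a Monday, so the first Sunday is October 7.
1 February 2030 is a Friday, so the first Sunday is February 3 and the second is February 10.
Daylight saving runs 7 October 2029 – 10 February 2030; November 7, 2029 is inside that window, so Quorur Administrative Region is at UTC+12:00.
11:15 Quorur Administrative Region − 12h = 23:15 UTC (rolling into the previous day, 6 November 2029).
1 November 2029 is a Thursday, so the first Friday is November 2.
1 February 2030 is a Friday, so the first Monday is February 4 and the third is February 18.
At the standard offset (UTC−12:00), 23:15 UTC − 12h = 11:15 Wynan District standard time.
Daylight saving runs 2 November 2029 – 18 February 2030; the standard-time date in Wynan District, November 6, 2029, is inside that window, so Wynan District is at UTC−11:00.
23:15 UTC − 11h = 12:15 Wynan District.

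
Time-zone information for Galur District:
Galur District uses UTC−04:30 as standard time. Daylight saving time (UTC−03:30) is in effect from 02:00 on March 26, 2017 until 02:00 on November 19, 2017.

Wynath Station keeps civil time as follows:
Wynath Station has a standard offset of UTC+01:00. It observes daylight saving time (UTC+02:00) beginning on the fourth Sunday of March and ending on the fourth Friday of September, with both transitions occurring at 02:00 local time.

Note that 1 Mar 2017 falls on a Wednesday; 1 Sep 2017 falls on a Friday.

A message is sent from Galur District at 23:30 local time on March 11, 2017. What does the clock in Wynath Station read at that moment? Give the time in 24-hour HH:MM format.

05:00

March 11, 2017 does not fall between 26 March and 19 November, so daylight saving is not in effect and Galur District is at UTC−04:30.
23:30 Galur District + 4h30m = 04:00 UTC (rolling into the next day, 12 March 2017).
1 March 2017 is a Wednesday, so the first Sunday is March 5 and the fourth is March 26.
1 September 2017 is a Friday, so the first Friday is September 1 and the fourth is September 22.
At the standard offset (UTC+01:00), 04:00 UTC + 1h = 05:00 Wynath Station standard time.
The standard-time date in Wynath Station, March 12, 2017, is outside the daylight-saving period (26 March – 22 September), so Wynath Station is on standard time, UTC+01:00.
04:00 UTC + 1h = 05:00 Wynath Station.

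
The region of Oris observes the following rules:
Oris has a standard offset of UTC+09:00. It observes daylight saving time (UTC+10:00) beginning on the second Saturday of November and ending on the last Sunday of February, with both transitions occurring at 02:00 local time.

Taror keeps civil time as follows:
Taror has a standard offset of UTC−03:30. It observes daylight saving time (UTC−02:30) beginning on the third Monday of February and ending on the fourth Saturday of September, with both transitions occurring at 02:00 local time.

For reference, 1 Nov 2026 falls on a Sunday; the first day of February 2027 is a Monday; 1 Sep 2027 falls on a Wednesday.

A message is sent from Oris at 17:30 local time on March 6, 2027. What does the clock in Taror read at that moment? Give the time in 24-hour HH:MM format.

1 November 2026 is a Sunday, so the first Saturday is November 7 and the second is November 14.
1 February 2027 is a Monday, so Sundays fall on 7, 14, 21, 28; the last is February 28.
March 6, 2027 does not fall between 14 November 2026 and 28 February 2027, so daylight saving is not in effect and Oris is at UTC+09:00.
17:30 Oris − 9h = 08:30 UTC.
1 February 2027 is a Monday, so the first Monday is February 1 and the third is February 15.
1 September 2027 is a Wednesday, so the first Saturday is September 4 and the fourth is September 25.
At the standard offset (UTC−03:30), 08:30 UTC − 3h30m = 05:00 Taror standard time.
The standard-time date in Taror, March 6, 2027, falls between 15 February and 25 September, so daylight saving is in effect and Taror is at UTC−02:30.
08:30 UTC − 2h30m = 06:00 Taror.

06:00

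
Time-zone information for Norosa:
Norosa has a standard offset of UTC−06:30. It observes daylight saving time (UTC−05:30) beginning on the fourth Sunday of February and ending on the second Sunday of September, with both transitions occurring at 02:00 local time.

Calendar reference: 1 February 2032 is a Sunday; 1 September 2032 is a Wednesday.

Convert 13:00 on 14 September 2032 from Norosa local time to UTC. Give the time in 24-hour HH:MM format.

1 February 2032 is a Sunday, so the first Sunday is February 1 and the fourth is February 22.
1 September 2032 is a Wednesday, so the first Sunday is September 5 and the second is September 12.
14 September 2032 is outside the daylight-saving period (22 February – 12 September), so Norosa is on standard time, UTC−06:30.
13:00 local + 6h30m = 19:30 UTC.

19:30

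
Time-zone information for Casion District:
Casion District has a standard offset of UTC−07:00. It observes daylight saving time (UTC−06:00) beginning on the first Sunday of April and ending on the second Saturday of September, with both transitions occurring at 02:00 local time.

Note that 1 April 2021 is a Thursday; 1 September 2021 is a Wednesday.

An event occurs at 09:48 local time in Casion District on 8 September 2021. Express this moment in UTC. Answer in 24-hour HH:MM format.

1 April 2021 is a Thursday, so the first Sunday is April 4.
1 September 2021 is a Wednesday, so the first Saturday is September 4 and the second is September 11.
Daylight saving runs 4 April – 11 September; 8 September 2021 is inside that window, so Casion District is at UTC−06:00.
09:48 local + 6h = 15:48 UTC.

15:48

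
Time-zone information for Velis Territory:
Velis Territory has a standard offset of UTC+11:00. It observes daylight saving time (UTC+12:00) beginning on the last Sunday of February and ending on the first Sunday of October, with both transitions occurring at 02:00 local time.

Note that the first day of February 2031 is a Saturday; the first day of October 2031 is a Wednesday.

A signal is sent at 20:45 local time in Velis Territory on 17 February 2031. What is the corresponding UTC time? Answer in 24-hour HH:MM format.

1 February 2031 is a Saturday, so Sundays fall on 2, 9, 16, 23; the last is February 23.
1 October 2031 is a Wednesday, so the first Sunday is October 5.
Daylight saving runs 23 February – 5 October; 17 February 2031 is outside that window, so Velis Territory is on standard time at UTC+11:00.
20:45 local − 11h = 09:45 UTC.

09:45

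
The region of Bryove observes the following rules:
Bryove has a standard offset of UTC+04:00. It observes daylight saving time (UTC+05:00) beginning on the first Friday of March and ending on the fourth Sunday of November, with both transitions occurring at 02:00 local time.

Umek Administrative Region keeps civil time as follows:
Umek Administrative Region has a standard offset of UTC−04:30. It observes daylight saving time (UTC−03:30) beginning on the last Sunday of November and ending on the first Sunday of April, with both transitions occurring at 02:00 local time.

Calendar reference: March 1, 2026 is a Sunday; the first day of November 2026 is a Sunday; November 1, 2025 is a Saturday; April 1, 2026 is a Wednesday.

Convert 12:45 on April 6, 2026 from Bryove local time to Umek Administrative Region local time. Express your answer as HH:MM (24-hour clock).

1 March 2026 is a Sunday, so the first Friday is March 6.
1 November 2026 is a Sunday, so the first Sunday is November 1 and the fourth is November 22.
April 6, 2026 lies within the daylight-saving period (6 March – 22 November), so Bryove is on daylight time, UTC+05:00.
12:45 Bryove − 5h = 07:45 UTC.
1 November 2025 is a Saturday, so Sundays fall on 2, 9, 16, 23, 30; the last is November 30.
1 April 2026 is a Wednesday, so the first Sunday is April 5.
At the standard offset (UTC−04:30), 07:45 UTC − 4h30m = 03:15 Umek Administrative Region standard time.
The standard-time date in Umek Administrative Region, April 6, 2026, does not fall between 30 November 2025 and 5 April 2026, so daylight saving is not in effect and Umek Administrative Region is at UTC−04:30.
07:45 UTC − 4h30m = 03:15 Umek Administrative Region.

03:15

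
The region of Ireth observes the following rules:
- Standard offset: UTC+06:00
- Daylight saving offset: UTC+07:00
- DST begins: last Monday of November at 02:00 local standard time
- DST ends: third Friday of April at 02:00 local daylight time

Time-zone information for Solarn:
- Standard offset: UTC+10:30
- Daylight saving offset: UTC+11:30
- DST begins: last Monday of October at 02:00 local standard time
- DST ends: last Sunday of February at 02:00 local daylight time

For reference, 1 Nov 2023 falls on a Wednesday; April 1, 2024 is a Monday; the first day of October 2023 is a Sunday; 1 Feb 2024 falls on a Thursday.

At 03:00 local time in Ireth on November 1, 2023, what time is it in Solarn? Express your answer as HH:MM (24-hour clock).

08:30

1 November 2023 is a Wednesday, so Mondays fall on 6, 13, 20, 27; the last is November 27.
1 April 2024 is a Monday, so the first Friday is April 5 and the third is April 19.
Daylight saving runs 27 November 2023 – 19 April 2024; November 1, 2023 is outside that window, so Ireth is on standard time at UTC+06:00.
03:00 Ireth − 6h = 21:00 UTC (rolling into the previous day, 31 October 2023).
1 October 2023 is a Sunday, so Mondays fall on 2, 9, 16, 23, 30; the last is October 30.
1 February 2024 is a Thursday, so Sundays fall on 4, 11, 18, 25; the last is February 25.
At the standard offset (UTC+10:30), 21:00 UTC + 10h30m = 07:30 Solarn standard time (rolling into the next day, 1 November 2023).
Daylight saving runs 30 October 2023 – 25 February 2024; the standard-time date in Solarn, November 1, 2023, is inside that window, so Solarn is at UTC+11:30.
21:00 UTC + 11h30m = 08:30 Solarn (rolling into the next day, 1 November 2023).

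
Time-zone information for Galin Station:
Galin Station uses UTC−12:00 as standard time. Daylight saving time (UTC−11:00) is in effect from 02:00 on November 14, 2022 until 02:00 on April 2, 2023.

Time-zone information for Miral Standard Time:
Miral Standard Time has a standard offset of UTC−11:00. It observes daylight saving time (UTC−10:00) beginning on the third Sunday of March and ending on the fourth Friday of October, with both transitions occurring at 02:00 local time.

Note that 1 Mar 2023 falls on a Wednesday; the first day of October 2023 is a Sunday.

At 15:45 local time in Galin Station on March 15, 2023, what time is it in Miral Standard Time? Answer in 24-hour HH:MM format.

15:45

March 15, 2023 lies within the daylight-saving period (14 November 2022 – 2 April 2023), so Galin Station is on daylight time, UTC−11:00.
15:45 Galin Station + 11h = 02:45 UTC (rolling into the next day, 16 March 2023).
1 March 2023 is a Wednesday, so the first Sunday is March 5 and the third is March 19.
1 October 2023 is a Sunday, so the first Friday is October 6 and the fourth is October 27.
At the standard offset (UTC−11:00), 02:45 UTC − 11h = 15:45 Miral Standard Time standard time (rolling into the previous day, 15 March 2023).
The standard-time date in Miral Standard Time, March 15, 2023, does not fall between 19 March and 27 October, so daylight saving is not in effect and Miral Standard Time is at UTC−11:00.
02:45 UTC − 11h = 15:45 Miral Standard Time (rolling into the previous day, 15 March 2023).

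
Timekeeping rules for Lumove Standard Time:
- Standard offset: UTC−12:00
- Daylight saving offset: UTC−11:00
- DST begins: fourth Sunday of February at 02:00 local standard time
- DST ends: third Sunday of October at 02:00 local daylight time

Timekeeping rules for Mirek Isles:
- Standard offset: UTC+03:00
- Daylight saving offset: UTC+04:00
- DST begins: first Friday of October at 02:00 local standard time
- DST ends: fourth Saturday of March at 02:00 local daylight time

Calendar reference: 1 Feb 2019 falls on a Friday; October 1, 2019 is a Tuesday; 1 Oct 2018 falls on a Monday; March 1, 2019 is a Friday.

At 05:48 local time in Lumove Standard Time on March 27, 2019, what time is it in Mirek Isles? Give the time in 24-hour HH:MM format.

1 February 2019 is a Friday, so the first Sunday is February 3 and the fourth is February 24.
1 October 2019 is a Tuesday, so the first Sunday is October 6 and the third is October 20.
March 27, 2019 falls between 24 February and 20 October, so daylight saving is in effect and Lumove Standard Time is at UTC−11:00.
05:48 Lumove Standard Time + 11h = 16:48 UTC.
1 October 2018 is a Monday, so the first Friday is October 5.
1 March 2019 is a Friday, so the first Saturday is March 2 and the fourth is March 23.
At the standard offset (UTC+03:00), 16:48 UTC + 3h = 19:48 Mirek Isles standard time.
The standard-time date in Mirek Isles, March 27, 2019, is outside the daylight-saving period (5 October 2018 – 23 March 2019), so Mirek Isles is on standard time, UTC+03:00.
16:48 UTC + 3h = 19:48 Mirek Isles.

19:48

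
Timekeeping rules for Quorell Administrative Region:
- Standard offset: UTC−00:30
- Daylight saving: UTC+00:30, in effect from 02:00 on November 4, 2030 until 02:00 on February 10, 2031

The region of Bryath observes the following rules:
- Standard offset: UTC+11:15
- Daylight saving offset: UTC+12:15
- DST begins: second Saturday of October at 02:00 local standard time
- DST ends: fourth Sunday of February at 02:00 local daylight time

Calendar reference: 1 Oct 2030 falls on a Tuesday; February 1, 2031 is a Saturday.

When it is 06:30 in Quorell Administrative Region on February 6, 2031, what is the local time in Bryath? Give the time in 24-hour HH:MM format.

18:15

Daylight saving runs 4 November 2030 – 10 February 2031; February 6, 2031 is inside that window, so Quorell Administrative Region is at UTC+00:30.
06:30 Quorell Administrative Region − 0h30m = 06:00 UTC.
1 October 2030 is a Tuesday, so the first Saturday is October 5 and the second is October 12.
1 February 2031 is a Saturday, so the first Sunday is February 2 and the fourth is February 23.
At the standard offset (UTC+11:15), 06:00 UTC + 11h15m = 17:15 Bryath standard time.
The standard-time date in Bryath, February 6, 2031, lies within the daylight-saving period (12 October 2030 – 23 February 2031), so Bryath is on daylight time, UTC+12:15.
06:00 UTC + 12h15m = 18:15 Bryath.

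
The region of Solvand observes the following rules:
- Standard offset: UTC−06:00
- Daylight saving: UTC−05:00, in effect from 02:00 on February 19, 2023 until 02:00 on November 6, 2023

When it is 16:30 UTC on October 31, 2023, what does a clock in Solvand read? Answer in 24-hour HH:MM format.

11:30

At the standard offset (UTC−06:00), 16:30 UTC − 6h = 10:30 Solvand standard time.
Daylight saving runs 19 February – 6 November; the standard-time date in Solvand, October 31, 2023, is inside that window, so Solvand is at UTC−05:00.
16:30 UTC − 5h = 11:30 local.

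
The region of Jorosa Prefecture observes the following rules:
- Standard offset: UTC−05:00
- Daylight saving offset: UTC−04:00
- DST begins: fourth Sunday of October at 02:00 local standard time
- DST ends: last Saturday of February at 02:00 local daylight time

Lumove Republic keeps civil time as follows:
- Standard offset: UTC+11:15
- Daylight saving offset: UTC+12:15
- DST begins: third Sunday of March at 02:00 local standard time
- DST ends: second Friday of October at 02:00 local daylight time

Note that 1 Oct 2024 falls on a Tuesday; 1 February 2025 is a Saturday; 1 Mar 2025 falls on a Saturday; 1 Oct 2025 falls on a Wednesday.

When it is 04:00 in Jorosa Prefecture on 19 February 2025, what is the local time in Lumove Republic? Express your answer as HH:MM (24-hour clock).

1 October 2024 is a Tuesday, so the first Sunday is October 6 and the fourth is October 27.
1 February 2025 is a Saturday, so Saturdays fall on 1, 8, 15, 22; the last is February 22.
19 February 2025 lies within the daylight-saving period (27 October 2024 – 22 February 2025), so Jorosa Prefecture is on daylight time, UTC−04:00.
04:00 Jorosa Prefecture + 4h = 08:00 UTC.
1 March 2025 is a Saturday, so the first Sunday is March 2 and the third is March 16.
1 October 2025 is a Wednesday, so the first Friday is October 3 and the second is October 10.
At the standard offset (UTC+11:15), 08:00 UTC + 11h15m = 19:15 Lumove Republic standard time.
The standard-time date in Lumove Republic, 19 February 2025, is outside the daylight-saving period (16 March – 10 October), so Lumove Republic is on standard time, UTC+11:15.
08:00 UTC + 11h15m = 19:15 Lumove Republic.

19:15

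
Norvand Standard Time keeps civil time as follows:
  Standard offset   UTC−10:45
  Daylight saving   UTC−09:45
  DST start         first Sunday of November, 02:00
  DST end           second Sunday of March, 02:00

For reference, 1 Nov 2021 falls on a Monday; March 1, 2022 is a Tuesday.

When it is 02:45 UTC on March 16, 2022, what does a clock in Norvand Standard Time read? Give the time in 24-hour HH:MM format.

16:00

1 November 2021 is a Monday, so the first Sunday is November 7.
1 March 2022 is a Tuesday, so the first Sunday is March 6 and the second is March 13.
At the standard offset (UTC−10:45), 02:45 UTC − 10h45m = 16:00 Norvand Standard Time standard time (rolling into the previous day, 15 March 2022).
The standard-time date in Norvand Standard Time, March 15, 2022, is outside the daylight-saving period (7 November 2021 – 13 March 2022), so Norvand Standard Time is on standard time, UTC−10:45.
02:45 UTC − 10h45m = 16:00 local (rolling into the previous day, 15 March 2022).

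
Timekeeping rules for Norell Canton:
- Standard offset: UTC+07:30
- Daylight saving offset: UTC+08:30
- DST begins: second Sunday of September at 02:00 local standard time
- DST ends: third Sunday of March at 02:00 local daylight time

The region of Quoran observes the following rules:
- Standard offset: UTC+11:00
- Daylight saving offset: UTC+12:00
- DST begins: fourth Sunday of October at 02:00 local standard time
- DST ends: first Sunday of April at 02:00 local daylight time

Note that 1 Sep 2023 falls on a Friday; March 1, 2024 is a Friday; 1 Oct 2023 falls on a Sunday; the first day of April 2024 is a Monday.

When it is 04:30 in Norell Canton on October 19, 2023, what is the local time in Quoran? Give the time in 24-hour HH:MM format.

07:00

1 September 2023 is a Friday, so the first Sunday is September 3 and the second is September 10.
1 March 2024 is a Friday, so the first Sunday is March 3 and the third is March 17.
October 19, 2023 falls between 10 September 2023 and 17 March 2024, so daylight saving is in effect and Norell Canton is at UTC+08:30.
04:30 Norell Canton − 8h30m = 20:00 UTC (rolling into the previous day, 18 October 2023).
1 October 2023 is a Sunday, so the first Sunday is October 1 and the fourth is October 22.
1 April 2024 is a Monday, so the first Sunday is April 7.
At the standard offset (UTC+11:00), 20:00 UTC + 11h = 07:00 Quoran standard time (rolling into the next day, 19 October 2023).
The standard-time date in Quoran, October 19, 2023, does not fall between 22 October 2023 and 7 April 2024, so daylight saving is not in effect and Quoran is at UTC+11:00.
20:00 UTC + 11h = 07:00 Quoran (rolling into the next day, 19 October 2023).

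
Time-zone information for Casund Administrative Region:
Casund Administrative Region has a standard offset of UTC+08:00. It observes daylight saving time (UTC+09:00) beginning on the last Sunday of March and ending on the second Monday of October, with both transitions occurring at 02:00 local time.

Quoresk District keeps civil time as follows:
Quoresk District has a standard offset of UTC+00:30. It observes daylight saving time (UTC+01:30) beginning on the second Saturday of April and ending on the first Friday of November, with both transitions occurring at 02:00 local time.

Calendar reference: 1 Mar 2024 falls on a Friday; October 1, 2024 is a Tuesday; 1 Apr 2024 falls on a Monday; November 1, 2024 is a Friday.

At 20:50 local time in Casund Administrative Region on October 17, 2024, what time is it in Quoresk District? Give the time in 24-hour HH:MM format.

1 March 2024 is a Friday, so Sundays fall on 3, 10, 17, 24, 31; the last is March 31.
1 October 2024 is a Tuesday, so the first Monday is October 7 and the second is October 14.
Daylight saving runs 31 March – 14 October; October 17, 2024 is outside that window, so Casund Administrative Region is on standard time at UTC+08:00.
20:50 Casund Administrative Region − 8h = 12:50 UTC.
1 April 2024 is a Monday, so the first Saturday is April 6 and the second is April 13.
1 November 2024 is a Friday, so the first Friday is November 1.
At the standard offset (UTC+00:30), 12:50 UTC + 0h30m = 13:20 Quoresk District standard time.
Daylight saving runs 13 April – 1 November; the standard-time date in Quoresk District, October 17, 2024, is inside that window, so Quoresk District is at UTC+01:30.
12:50 UTC + 1h30m = 14:20 Quoresk District.

14:20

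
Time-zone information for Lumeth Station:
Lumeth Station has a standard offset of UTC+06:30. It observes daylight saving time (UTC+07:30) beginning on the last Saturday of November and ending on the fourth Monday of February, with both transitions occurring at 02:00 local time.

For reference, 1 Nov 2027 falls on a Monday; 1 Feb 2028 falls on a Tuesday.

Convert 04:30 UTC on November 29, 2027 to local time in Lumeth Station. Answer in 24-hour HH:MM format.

1 November 2027 is a Monday, so Saturdays fall on 6, 13, 20, 27; the last is November 27.
1 February 2028 is a Tuesday, so the first Monday is February 7 and the fourth is February 28.
At the standard offset (UTC+06:30), 04:30 UTC + 6h30m = 11:00 Lumeth Station standard time.
The standard-time date in Lumeth Station, November 29, 2027, falls between 27 November 2027 and 28 February 2028, so daylight saving is in effect and Lumeth Station is at UTC+07:30.
04:30 UTC + 7h30m = 12:00 local.

12:00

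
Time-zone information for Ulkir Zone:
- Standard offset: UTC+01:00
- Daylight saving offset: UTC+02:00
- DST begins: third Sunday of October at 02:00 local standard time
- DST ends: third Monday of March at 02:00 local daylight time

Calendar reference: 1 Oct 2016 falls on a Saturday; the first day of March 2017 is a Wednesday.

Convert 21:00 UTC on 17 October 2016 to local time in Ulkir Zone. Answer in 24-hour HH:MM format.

1 October 2016 is a Saturday, so the first Sunday is October 2 and the third is October 16.
1 March 2017 is a Wednesday, so the first Monday is March 6 and the third is March 20.
At the standard offset (UTC+01:00), 21:00 UTC + 1h = 22:00 Ulkir Zone standard time.
The standard-time date in Ulkir Zone, 17 October 2016, falls between 16 October 2016 and 20 March 2017, so daylight saving is in effect and Ulkir Zone is at UTC+02:00.
21:00 UTC + 2h = 23:00 local.

23:00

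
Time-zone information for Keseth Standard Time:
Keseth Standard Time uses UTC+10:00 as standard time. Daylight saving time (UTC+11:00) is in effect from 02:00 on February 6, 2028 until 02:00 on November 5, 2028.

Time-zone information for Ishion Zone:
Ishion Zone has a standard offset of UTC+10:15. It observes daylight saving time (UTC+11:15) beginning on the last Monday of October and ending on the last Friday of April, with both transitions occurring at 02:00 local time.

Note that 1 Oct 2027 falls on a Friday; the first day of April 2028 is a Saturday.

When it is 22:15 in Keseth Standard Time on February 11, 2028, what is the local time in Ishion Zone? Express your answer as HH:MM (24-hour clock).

22:30

February 11, 2028 falls between 6 February and 5 November, so daylight saving is in effect and Keseth Standard Time is at UTC+11:00.
22:15 Keseth Standard Time − 11h = 11:15 UTC.
1 October 2027 is a Friday, so Mondays fall on 4, 11, 18, 25; the last is October 25.
1 April 2028 is a Saturday, so Fridays fall on 7, 14, 21, 28; the last is April 28.
At the standard offset (UTC+10:15), 11:15 UTC + 10h15m = 21:30 Ishion Zone standard time.
The standard-time date in Ishion Zone, February 11, 2028, lies within the daylight-saving period (25 October 2027 – 28 April 2028), so Ishion Zone is on daylight time, UTC+11:15.
11:15 UTC + 11h15m = 22:30 Ishion Zone.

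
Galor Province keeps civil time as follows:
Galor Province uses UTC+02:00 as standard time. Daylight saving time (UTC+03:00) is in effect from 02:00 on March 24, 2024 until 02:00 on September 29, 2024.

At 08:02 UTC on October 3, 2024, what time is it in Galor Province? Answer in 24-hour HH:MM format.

At the standard offset (UTC+02:00), 08:02 UTC + 2h = 10:02 Galor Province standard time.
The standard-time date in Galor Province, October 3, 2024, is outside the daylight-saving period (24 March – 29 September), so Galor Province is on standard time, UTC+02:00.
08:02 UTC + 2h = 10:02 local.

10:02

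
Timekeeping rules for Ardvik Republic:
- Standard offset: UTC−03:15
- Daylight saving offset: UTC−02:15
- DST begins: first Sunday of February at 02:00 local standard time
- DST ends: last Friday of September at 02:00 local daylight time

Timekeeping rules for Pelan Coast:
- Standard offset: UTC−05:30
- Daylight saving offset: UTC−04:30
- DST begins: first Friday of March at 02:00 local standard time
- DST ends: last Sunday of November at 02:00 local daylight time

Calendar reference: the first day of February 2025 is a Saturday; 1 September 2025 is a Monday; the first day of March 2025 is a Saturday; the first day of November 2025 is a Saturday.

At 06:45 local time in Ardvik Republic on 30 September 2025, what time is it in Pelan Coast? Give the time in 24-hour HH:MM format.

05:30

1 February 2025 is a Saturday, so the first Sunday is February 2.
1 September 2025 is a Monday, so Fridays fall on 5, 12, 19, 26; the last is September 26.
30 September 2025 does not fall between 2 February and 26 September, so daylight saving is not in effect and Ardvik Republic is at UTC−03:15.
06:45 Ardvik Republic + 3h15m = 10:00 UTC.
1 March 2025 is a Saturday, so the first Friday is March 7.
1 November 2025 is a Saturday, so Sundays fall on 2, 9, 16, 23, 30; the last is November 30.
At the standard offset (UTC−05:30), 10:00 UTC − 5h30m = 04:30 Pelan Coast standard time.
The standard-time date in Pelan Coast, 30 September 2025, falls between 7 March and 30 November, so daylight saving is in effect and Pelan Coast is at UTC−04:30.
10:00 UTC − 4h30m = 05:30 Pelan Coast.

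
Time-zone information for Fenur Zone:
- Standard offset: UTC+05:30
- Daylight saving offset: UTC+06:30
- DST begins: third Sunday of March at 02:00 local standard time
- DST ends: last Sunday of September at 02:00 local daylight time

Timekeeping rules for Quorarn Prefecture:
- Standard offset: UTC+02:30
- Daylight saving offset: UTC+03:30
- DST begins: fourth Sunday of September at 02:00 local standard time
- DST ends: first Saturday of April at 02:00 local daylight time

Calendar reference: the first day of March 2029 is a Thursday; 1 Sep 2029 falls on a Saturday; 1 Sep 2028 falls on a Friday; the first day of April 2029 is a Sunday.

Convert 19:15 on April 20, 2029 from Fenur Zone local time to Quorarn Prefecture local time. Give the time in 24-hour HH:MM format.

1 March 2029 is a Thursday, so the first Sunday is March 4 and the third is March 18.
1 September 2029 is a Saturday, so Sundays fall on 2, 9, 16, 23, 30; the last is September 30.
April 20, 2029 falls between 18 March and 30 September, so daylight saving is in effect and Fenur Zone is at UTC+06:30.
19:15 Fenur Zone − 6h30m = 12:45 UTC.
1 September 2028 is a Friday, so the first Sunday is September 3 and the fourth is September 24.
1 April 2029 is a Sunday, so the first Saturday is April 7.
At the standard offset (UTC+02:30), 12:45 UTC + 2h30m = 15:15 Quorarn Prefecture standard time.
The standard-time date in Quorarn Prefecture, April 20, 2029, is outside the daylight-saving period (24 September 2028 – 7 April 2029), so Quorarn Prefecture is on standard time, UTC+02:30.
12:45 UTC + 2h30m = 15:15 Quorarn Prefecture.

15:15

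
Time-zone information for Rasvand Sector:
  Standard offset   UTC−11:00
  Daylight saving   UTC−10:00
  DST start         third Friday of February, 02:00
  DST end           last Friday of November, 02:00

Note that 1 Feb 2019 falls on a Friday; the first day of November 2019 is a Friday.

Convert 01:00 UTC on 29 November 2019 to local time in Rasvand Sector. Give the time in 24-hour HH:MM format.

15:00

1 February 2019 is a Friday, so the first Friday is February 1 and the third is February 15.
1 November 2019 is a Friday, so Fridays fall on 1, 8, 15, 22, 29; the last is November 29.
At the standard offset (UTC−11:00), 01:00 UTC − 11h = 14:00 Rasvand Sector standard time (rolling into the previous day, 28 November 2019).
The standard-time date in Rasvand Sector, 28 November 2019, falls between 15 February and 29 November, so daylight saving is in effect and Rasvand Sector is at UTC−10:00.
01:00 UTC − 10h = 15:00 local (rolling into the previous day, 28 November 2019).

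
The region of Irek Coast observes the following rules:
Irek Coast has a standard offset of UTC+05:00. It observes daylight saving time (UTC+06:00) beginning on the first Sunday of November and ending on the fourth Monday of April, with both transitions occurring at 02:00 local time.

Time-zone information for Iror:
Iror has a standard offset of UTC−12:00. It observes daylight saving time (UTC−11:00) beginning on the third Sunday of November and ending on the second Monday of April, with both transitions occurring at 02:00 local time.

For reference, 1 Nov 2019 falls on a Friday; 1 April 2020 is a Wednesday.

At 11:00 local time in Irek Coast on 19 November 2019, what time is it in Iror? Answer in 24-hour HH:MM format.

18:00

1 November 2019 is a Friday, so the first Sunday is November 3.
1 April 2020 is a Wednesday, so the first Monday is April 6 and the fourth is April 27.
19 November 2019 lies within the daylight-saving period (3 November 2019 – 27 April 2020), so Irek Coast is on daylight time, UTC+06:00.
11:00 Irek Coast − 6h = 05:00 UTC.
1 November 2019 is a Friday, so the first Sunday is November 3 and the third is November 17.
1 April 2020 is a Wednesday, so the first Monday is April 6 and the second is April 13.
At the standard offset (UTC−12:00), 05:00 UTC − 12h = 17:00 Iror standard time (rolling into the previous day, 18 November 2019).
Daylight saving runs 17 November 2019 – 13 April 2020; the standard-time date in Iror, 18 November 2019, is inside that window, so Iror is at UTC−11:00.
05:00 UTC − 11h = 18:00 Iror (rolling into the previous day, 18 November 2019).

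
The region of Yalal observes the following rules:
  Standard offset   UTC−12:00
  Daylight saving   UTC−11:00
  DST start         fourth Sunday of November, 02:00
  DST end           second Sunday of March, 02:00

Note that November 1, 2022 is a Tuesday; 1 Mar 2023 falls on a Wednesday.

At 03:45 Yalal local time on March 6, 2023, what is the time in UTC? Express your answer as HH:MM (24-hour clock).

14:45

1 November 2022 is a Tuesday, so the first Sunday is November 6 and the fourth is November 27.
1 March 2023 is a Wednesday, so the first Sunday is March 5 and the second is March 12.
March 6, 2023 lies within the daylight-saving period (27 November 2022 – 12 March 2023), so Yalal is on daylight time, UTC−11:00.
03:45 local + 11h = 14:45 UTC.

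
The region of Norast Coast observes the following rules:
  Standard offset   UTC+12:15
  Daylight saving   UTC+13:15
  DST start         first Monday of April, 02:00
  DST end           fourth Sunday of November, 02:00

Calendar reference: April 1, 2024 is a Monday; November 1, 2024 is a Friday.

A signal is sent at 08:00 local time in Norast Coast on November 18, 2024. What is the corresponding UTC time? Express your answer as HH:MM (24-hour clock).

18:45

1 April 2024 is a Monday, so the first Monday is April 1.
1 November 2024 is a Friday, so the first Sunday is November 3 and the fourth is November 24.
November 18, 2024 falls between 1 April and 24 November, so daylight saving is in effect and Norast Coast is at UTC+13:15.
08:00 local − 13h15m = 18:45 UTC (rolling into the previous day, 17 November 2024).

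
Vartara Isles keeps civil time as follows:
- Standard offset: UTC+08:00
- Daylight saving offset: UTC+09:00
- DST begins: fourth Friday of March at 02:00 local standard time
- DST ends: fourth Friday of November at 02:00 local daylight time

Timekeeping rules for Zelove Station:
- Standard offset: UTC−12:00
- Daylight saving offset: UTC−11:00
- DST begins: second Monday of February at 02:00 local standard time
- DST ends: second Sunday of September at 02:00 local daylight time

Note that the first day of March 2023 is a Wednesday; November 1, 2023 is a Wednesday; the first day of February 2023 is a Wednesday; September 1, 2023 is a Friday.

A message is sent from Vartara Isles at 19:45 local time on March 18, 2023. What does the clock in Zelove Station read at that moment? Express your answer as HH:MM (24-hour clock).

1 March 2023 is a Wednesday, so the first Friday is March 3 and the fourth is March 24.
1 November 2023 is a Wednesday, so the first Friday is November 3 and the fourth is November 24.
March 18, 2023 is outside the daylight-saving period (24 March – 24 November), so Vartara Isles is on standard time, UTC+08:00.
19:45 Vartara Isles − 8h = 11:45 UTC.
1 February 2023 is a Wednesday, so the first Monday is February 6 and the second is February 13.
1 September 2023 is a Friday, so the first Sunday is September 3 and the second is September 10.
At the standard offset (UTC−12:00), 11:45 UTC − 12h = 23:45 Zelove Station standard time (rolling into the previous day, 17 March 2023).
The standard-time date in Zelove Station, March 17, 2023, falls between 13 February and 10 September, so daylight saving is in effect and Zelove Station is at UTC−11:00.
11:45 UTC − 11h = 00:45 Zelove Station.

00:45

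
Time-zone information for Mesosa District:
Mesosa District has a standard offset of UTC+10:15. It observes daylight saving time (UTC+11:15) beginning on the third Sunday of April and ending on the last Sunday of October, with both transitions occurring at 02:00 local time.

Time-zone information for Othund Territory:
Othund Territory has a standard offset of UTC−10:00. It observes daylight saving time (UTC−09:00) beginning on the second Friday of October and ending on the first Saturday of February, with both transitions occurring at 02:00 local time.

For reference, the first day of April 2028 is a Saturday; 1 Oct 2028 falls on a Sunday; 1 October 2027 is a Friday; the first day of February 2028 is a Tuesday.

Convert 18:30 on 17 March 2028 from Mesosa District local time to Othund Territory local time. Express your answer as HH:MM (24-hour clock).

1 April 2028 is a Saturday, so the first Sunday is April 2 and the third is April 16.
1 October 2028 is a Sunday, so Sundays fall on 1, 8, 15, 22, 29; the last is October 29.
17 March 2028 does not fall between 16 April and 29 October, so daylight saving is not in effect and Mesosa District is at UTC+10:15.
18:30 Mesosa District − 10h15m = 08:15 UTC.
1 October 2027 is a Friday, so the first Friday is October 1 and the second is October 8.
1 February 2028 is a Tuesday, so the first Saturday is February 5.
At the standard offset (UTC−10:00), 08:15 UTC − 10h = 22:15 Othund Territory standard time (rolling into the previous day, 16 March 2028).
The standard-time date in Othund Territory, 16 March 2028, does not fall between 8 October 2027 and 5 February 2028, so daylight saving is not in effect and Othund Territory is at UTC−10:00.
08:15 UTC − 10h = 22:15 Othund Territory (rolling into the previous day, 16 March 2028).

22:15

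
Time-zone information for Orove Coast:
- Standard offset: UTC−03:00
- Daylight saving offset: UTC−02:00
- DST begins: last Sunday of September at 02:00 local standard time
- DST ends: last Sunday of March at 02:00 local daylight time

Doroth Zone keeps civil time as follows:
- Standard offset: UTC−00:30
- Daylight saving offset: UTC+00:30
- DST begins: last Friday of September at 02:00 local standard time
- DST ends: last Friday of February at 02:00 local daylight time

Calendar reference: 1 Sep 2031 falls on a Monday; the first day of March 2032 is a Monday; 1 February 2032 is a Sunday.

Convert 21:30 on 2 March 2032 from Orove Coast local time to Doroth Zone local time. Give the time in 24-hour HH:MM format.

1 September 2031 is a Monday, so Sundays fall on 7, 14, 21, 28; the last is September 28.
1 March 2032 is a Monday, so Sundays fall on 7, 14, 21, 28; the last is March 28.
Daylight saving runs 28 September 2031 – 28 March 2032; 2 March 2032 is inside that window, so Orove Coast is at UTC−02:00.
21:30 Orove Coast + 2h = 23:30 UTC.
1 September 2031 is a Monday, so Fridays fall on 5, 12, 19, 26; the last is September 26.
1 February 2032 is a Sunday, so Fridays fall on 6, 13, 20, 27; the last is February 27.
At the standard offset (UTC−00:30), 23:30 UTC − 0h30m = 23:00 Doroth Zone standard time.
The standard-time date in Doroth Zone, 2 March 2032, does not fall between 26 September 2031 and 27 February 2032, so daylight saving is not in effect and Doroth Zone is at UTC−00:30.
23:30 UTC − 0h30m = 23:00 Doroth Zone.

23:00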